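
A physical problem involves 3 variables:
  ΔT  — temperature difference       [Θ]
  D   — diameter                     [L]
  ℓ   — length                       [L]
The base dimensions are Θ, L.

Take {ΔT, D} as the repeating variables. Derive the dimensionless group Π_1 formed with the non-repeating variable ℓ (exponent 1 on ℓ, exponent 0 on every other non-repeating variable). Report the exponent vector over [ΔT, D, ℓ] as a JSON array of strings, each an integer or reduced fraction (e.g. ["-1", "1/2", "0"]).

Dimensional matrix (Θ×L by ΔT×D×ℓ):
  Θ: [ 1  0  0]
  L: [ 0  1  1]
Row reduction gives pivot columns ΔT,D; rank = 2
Repeat: ΔT,D; free: ℓ
RREF:
  r0: [   1    0    0]
  r1: [   0    1    1]
Fix exponent of ℓ at 1; solve each RREF row for its pivot's exponent:
  r0: exp(ΔT) + (0)·1 = 0 ⇒ exp(ΔT) = 0
  r1: exp(D) + (1)·1 = 0 ⇒ exp(D) = -1
Π_1 = D^-1 · ℓ

["0", "-1", "1"]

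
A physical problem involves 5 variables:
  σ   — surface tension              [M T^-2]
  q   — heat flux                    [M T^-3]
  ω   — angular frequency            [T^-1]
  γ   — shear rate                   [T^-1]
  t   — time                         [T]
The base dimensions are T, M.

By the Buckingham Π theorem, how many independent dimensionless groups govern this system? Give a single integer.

Dimensional matrix (T×M by σ×q×ω×γ×t):
  T: [-2 -3 -1 -1  1]
  M: [ 1  1  0  0  0]
Echelon form has 2 nonzero rows (pivots: σ,q)
5 vars − rank 2 = 3 Π groups

3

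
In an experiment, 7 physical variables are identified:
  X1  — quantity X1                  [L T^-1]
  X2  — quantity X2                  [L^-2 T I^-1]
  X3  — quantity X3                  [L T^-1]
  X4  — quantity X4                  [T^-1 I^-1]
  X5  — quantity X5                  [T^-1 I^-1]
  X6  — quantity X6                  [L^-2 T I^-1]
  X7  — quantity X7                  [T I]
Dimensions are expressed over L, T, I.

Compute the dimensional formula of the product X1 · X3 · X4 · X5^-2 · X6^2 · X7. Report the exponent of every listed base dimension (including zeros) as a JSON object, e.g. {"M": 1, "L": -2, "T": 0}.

Exponent matrix [L,T,I] × [X1,X2,X3,X4,X5,X6,X7]:
  L: [ 1 -2  1  0  0 -2  0]
  T: [-1  1 -1 -1 -1  1  1]
  I: [ 0 -1  0 -1 -1 -1  1]
  [L]: (1)·1+(1)·1+(1)·0+(-2)·0+(2)·-2+(1)·0 = -2
  [T]: (1)·-1+(1)·-1+(1)·-1+(-2)·-1+(2)·1+(1)·1 = 2
  [I]: (1)·0+(1)·0+(1)·-1+(-2)·-1+(2)·-1+(1)·1 = 0
⇒ L^-2 T^2

{"L": -2, "T": 2, "I": 0}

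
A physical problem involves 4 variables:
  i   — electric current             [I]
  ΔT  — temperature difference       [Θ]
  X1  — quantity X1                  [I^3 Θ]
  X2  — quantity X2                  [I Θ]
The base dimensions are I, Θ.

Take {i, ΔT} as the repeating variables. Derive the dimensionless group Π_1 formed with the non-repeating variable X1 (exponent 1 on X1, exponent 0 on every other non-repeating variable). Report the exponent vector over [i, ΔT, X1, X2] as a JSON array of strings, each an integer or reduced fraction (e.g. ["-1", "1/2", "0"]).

Dimensional matrix (I×Θ by i×ΔT×X1×X2):
  I: [ 1  0  3  1]
  Θ: [ 0  1  1  1]
RREF → pivots at {i,ΔT} ⇒ r = 2
Pivot set = {i,ΔT}, free = {X1,X2}
RREF:
  r0: [   1    0    3    1]
  r1: [   0    1    1    1]
Fix exponent of X1 at 1, X2 at 0; solve each RREF row for its pivot's exponent:
  r0: exp(i) + (3)·1 = 0 ⇒ exp(i) = -3
  r1: exp(ΔT) + (1)·1 = 0 ⇒ exp(ΔT) = -1
Π_1 = i^-3 · ΔT^-1 · X1

["-3", "-1", "1", "0"]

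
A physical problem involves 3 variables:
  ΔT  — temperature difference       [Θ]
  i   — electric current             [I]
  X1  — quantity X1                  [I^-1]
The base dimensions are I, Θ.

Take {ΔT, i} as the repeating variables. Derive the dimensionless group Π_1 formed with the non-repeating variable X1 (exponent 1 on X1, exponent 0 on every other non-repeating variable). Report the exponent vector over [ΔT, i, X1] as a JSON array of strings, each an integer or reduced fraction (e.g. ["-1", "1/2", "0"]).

Write exponents as rows I,Θ / cols ΔT,i,X1:
  I: [ 0  1 -1]
  Θ: [ 1  0  0]
Row reduction gives pivot columns ΔT,i; rank = 2
Pivot set = {ΔT,i}, free = {X1}
RREF:
  r0: [   1    0    0]
  r1: [   0    1   -1]
Fix exponent of X1 at 1; solve each RREF row for its pivot's exponent:
  r0: exp(ΔT) + (0)·1 = 0 ⇒ exp(ΔT) = 0
  r1: exp(i) + (-1)·1 = 0 ⇒ exp(i) = 1
Π_1 = i · X1

["0", "1", "1"]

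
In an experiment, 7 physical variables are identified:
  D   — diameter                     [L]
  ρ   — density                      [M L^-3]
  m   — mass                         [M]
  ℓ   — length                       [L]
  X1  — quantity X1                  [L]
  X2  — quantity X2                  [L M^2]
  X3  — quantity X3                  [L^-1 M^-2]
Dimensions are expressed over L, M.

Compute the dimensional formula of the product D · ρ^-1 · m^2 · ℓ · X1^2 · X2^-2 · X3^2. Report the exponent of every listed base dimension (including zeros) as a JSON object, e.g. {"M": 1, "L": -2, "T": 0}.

Write exponents as rows L,M / cols D,ρ,m,ℓ,X1,X2,X3:
  L: [ 1 -3  0  1  1  1 -1]
  M: [ 0  1  1  0  0  2 -2]
  [L]: (1)·1+(-1)·-3+(2)·0+(1)·1+(2)·1+(-2)·1+(2)·-1 = 3
  [M]: (1)·0+(-1)·1+(2)·1+(1)·0+(2)·0+(-2)·2+(2)·-2 = -7
⇒ L^3 M^-7

{"L": 3, "M": -7}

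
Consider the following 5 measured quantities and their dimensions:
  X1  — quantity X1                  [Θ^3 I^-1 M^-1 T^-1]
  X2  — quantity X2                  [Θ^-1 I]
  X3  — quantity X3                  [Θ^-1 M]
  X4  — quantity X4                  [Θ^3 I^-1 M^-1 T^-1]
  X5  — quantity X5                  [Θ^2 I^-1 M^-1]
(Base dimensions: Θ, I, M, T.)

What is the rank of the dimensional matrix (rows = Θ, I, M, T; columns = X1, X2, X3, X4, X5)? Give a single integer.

Write exponents as rows Θ,I,M,T / cols X1,X2,X3,X4,X5:
  Θ: [ 3 -1 -1  3  2]
  I: [-1  1  0 -1 -1]
  M: [-1  0  1 -1 -1]
  T: [-1  0  0 -1  0]
Echelon form has 3 nonzero rows (pivots: X1,X2,X3)

3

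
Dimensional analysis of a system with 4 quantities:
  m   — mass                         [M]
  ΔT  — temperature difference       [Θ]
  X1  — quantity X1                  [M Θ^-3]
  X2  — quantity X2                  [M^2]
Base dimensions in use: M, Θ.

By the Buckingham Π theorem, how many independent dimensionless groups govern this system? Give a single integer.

Exponent matrix [M,Θ] × [m,ΔT,X1,X2]:
  M: [ 1  0  1  2]
  Θ: [ 0  1 -3  0]
Row reduction gives pivot columns m,ΔT; rank = 2
n=4, r=2 ⇒ 2 dimensionless groups

2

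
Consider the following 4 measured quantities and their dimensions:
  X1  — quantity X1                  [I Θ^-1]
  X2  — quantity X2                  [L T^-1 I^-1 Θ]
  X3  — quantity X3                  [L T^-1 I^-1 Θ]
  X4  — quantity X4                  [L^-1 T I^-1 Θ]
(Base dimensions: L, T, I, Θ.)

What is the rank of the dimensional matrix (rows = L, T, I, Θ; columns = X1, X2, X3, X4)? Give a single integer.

Dimensional matrix (L×T×I×Θ by X1×X2×X3×X4):
  L: [ 0  1  1 -1]
  T: [ 0 -1 -1  1]
  I: [ 1 -1 -1 -1]
  Θ: [-1  1  1  1]
Echelon form has 2 nonzero rows (pivots: X1,X2)

2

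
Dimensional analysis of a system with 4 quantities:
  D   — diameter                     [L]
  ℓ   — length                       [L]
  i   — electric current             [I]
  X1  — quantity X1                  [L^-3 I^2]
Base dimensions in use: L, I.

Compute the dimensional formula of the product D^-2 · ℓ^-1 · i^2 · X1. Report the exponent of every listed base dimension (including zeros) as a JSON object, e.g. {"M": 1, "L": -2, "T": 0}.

{"L": -6, "I": 4}

Exponent matrix [L,I] × [D,ℓ,i,X1]:
  L: [ 1  1  0 -3]
  I: [ 0  0  1  2]
  [L]: (-2)·1+(-1)·1+(2)·0+(1)·-3 = -6
  [I]: (-2)·0+(-1)·0+(2)·1+(1)·2 = 4
⇒ L^-6 I^4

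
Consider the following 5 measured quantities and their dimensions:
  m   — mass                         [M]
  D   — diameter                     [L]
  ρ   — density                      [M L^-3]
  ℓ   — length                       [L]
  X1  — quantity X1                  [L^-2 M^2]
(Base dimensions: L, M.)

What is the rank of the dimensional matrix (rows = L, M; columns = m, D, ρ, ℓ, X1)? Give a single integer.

2

Dimensional matrix (L×M by m×D×ρ×ℓ×X1):
  L: [ 0  1 -3  1 -2]
  M: [ 1  0  1  0  2]
Row reduction gives pivot columns m,D; rank = 2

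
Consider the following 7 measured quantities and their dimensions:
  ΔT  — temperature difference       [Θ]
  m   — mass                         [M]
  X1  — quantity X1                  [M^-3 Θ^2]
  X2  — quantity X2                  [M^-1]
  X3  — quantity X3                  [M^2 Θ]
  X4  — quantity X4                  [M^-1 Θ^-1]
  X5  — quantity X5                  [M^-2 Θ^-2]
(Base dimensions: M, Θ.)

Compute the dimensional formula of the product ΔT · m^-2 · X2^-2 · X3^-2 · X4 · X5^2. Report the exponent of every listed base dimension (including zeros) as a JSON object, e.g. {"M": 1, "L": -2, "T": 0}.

{"M": -9, "Θ": -6}

Exponent matrix [M,Θ] × [ΔT,m,X1,X2,X3,X4,X5]:
  M: [ 0  1 -3 -1  2 -1 -2]
  Θ: [ 1  0  2  0  1 -1 -2]
  [M]: (1)·0+(-2)·1+(-2)·-1+(-2)·2+(1)·-1+(2)·-2 = -9
  [Θ]: (1)·1+(-2)·0+(-2)·0+(-2)·1+(1)·-1+(2)·-2 = -6
⇒ M^-9 Θ^-6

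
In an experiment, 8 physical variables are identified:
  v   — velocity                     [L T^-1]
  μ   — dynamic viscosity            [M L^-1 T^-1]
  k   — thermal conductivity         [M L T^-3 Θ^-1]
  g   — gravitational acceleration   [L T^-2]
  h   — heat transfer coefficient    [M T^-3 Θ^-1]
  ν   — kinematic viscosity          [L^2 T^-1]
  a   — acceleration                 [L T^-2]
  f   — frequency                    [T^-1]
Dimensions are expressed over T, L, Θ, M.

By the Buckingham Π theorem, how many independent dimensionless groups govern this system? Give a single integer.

Write exponents as rows T,L,Θ,M / cols v,μ,k,g,h,ν,a,f:
  T: [-1 -1 -3 -2 -3 -1 -2 -1]
  L: [ 1 -1  1  1  0  2  1  0]
  Θ: [ 0  0 -1  0 -1  0  0  0]
  M: [ 0  1  1  0  1  0  0  0]
RREF → pivots at {v,μ,k,g} ⇒ r = 4
n=8, r=4 ⇒ 4 dimensionless groups

4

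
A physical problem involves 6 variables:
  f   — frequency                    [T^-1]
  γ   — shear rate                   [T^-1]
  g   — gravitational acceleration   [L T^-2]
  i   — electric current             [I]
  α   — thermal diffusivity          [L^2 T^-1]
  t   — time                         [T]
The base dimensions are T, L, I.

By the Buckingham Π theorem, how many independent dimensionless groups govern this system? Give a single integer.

3

Dimensional matrix (T×L×I by f×γ×g×i×α×t):
  T: [-1 -1 -2  0 -1  1]
  L: [ 0  0  1  0  2  0]
  I: [ 0  0  0  1  0  0]
Row reduction gives pivot columns f,g,i; rank = 3
Π count = n − r = 6 − 3 = 3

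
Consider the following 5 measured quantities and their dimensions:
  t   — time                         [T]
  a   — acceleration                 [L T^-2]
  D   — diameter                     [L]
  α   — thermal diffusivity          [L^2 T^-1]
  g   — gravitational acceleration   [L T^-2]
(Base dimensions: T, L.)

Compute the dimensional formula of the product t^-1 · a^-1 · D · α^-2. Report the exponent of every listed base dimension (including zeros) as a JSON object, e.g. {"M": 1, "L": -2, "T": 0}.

Dimensional matrix (T×L by t×a×D×α×g):
  T: [ 1 -2  0 -1 -2]
  L: [ 0  1  1  2  1]
  [T]: (-1)·1+(-1)·-2+(1)·0+(-2)·-1 = 3
  [L]: (-1)·0+(-1)·1+(1)·1+(-2)·2 = -4
⇒ T^3 L^-4

{"T": 3, "L": -4}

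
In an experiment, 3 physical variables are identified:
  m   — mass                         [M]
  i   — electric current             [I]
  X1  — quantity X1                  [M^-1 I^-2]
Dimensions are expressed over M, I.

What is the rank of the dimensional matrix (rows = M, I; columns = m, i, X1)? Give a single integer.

2

Write exponents as rows M,I / cols m,i,X1:
  M: [ 1  0 -1]
  I: [ 0  1 -2]
Echelon form has 2 nonzero rows (pivots: m,i)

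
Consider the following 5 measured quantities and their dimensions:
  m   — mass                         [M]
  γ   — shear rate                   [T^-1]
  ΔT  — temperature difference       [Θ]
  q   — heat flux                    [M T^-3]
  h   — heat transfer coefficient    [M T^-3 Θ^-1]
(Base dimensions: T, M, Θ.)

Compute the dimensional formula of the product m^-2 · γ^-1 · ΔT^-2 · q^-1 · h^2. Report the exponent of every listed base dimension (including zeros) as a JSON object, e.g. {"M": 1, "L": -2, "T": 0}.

{"T": -2, "M": -1, "Θ": -4}

Write exponents as rows T,M,Θ / cols m,γ,ΔT,q,h:
  T: [ 0 -1  0 -3 -3]
  M: [ 1  0  0  1  1]
  Θ: [ 0  0  1  0 -1]
  [T]: (-2)·0+(-1)·-1+(-2)·0+(-1)·-3+(2)·-3 = -2
  [M]: (-2)·1+(-1)·0+(-2)·0+(-1)·1+(2)·1 = -1
  [Θ]: (-2)·0+(-1)·0+(-2)·1+(-1)·0+(2)·-1 = -4
⇒ T^-2 M^-1 Θ^-4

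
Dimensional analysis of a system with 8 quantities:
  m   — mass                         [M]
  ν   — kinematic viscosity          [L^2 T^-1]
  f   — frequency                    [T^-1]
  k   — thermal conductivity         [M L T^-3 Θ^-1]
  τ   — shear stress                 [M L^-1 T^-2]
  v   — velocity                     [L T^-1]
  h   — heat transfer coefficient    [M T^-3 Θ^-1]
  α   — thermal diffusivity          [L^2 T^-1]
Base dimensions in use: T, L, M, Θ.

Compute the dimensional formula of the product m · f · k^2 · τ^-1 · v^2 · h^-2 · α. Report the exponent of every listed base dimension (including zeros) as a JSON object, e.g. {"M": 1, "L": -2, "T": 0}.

Dimensional matrix (T×L×M×Θ by m×ν×f×k×τ×v×h×α):
  T: [ 0 -1 -1 -3 -2 -1 -3 -1]
  L: [ 0  2  0  1 -1  1  0  2]
  M: [ 1  0  0  1  1  0  1  0]
  Θ: [ 0  0  0 -1  0  0 -1  0]
  [T]: (1)·0+(1)·-1+(2)·-3+(-1)·-2+(2)·-1+(-2)·-3+(1)·-1 = -2
  [L]: (1)·0+(1)·0+(2)·1+(-1)·-1+(2)·1+(-2)·0+(1)·2 = 7
  [M]: (1)·1+(1)·0+(2)·1+(-1)·1+(2)·0+(-2)·1+(1)·0 = 0
  [Θ]: (1)·0+(1)·0+(2)·-1+(-1)·0+(2)·0+(-2)·-1+(1)·0 = 0
⇒ T^-2 L^7

{"T": -2, "L": 7, "M": 0, "Θ": 0}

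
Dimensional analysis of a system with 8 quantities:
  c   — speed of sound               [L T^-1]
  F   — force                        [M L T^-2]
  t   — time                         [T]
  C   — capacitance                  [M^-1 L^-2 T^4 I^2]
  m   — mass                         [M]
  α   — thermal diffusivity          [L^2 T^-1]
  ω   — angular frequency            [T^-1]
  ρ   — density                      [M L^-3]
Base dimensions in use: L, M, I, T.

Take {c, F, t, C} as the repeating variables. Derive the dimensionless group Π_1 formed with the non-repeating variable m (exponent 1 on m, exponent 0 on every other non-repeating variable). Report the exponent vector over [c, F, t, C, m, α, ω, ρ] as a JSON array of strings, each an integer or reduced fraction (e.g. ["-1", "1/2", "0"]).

["1", "-1", "-1", "0", "1", "0", "0", "0"]

Exponent matrix [L,M,I,T] × [c,F,t,C,m,α,ω,ρ]:
  L: [ 1  1  0 -2  0  2  0 -3]
  M: [ 0  1  0 -1  1  0  0  1]
  I: [ 0  0  0  2  0  0  0  0]
  T: [-1 -2  1  4  0 -1 -1  0]
Row reduction gives pivot columns c,F,t,C; rank = 4
Pivot set = {c,F,t,C}, free = {m,α,ω,ρ}
RREF:
  r0: [   1    0    0    0   -1    2    0   -4]
  r1: [   0    1    0    0    1    0    0    1]
  r2: [   0    0    1    0    1    1   -1   -2]
  r3: [   0    0    0    1    0    0    0    0]
Fix exponent of m at 1, α at 0, ω at 0, ρ at 0; solve each RREF row for its pivot's exponent:
  r0: exp(c) + (-1)·1 = 0 ⇒ exp(c) = 1
  r1: exp(F) + (1)·1 = 0 ⇒ exp(F) = -1
  r2: exp(t) + (1)·1 = 0 ⇒ exp(t) = -1
  r3: exp(C) + (0)·1 = 0 ⇒ exp(C) = 0
Π_1 = c · F^-1 · t^-1 · m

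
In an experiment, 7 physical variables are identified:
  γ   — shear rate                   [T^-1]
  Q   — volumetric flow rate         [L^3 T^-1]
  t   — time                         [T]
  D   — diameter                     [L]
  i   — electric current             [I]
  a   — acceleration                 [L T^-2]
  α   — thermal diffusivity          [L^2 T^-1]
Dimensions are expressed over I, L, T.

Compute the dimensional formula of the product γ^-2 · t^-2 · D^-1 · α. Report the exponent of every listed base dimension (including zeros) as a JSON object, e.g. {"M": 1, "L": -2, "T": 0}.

Write exponents as rows I,L,T / cols γ,Q,t,D,i,a,α:
  I: [ 0  0  0  0  1  0  0]
  L: [ 0  3  0  1  0  1  2]
  T: [-1 -1  1  0  0 -2 -1]
  [I]: (-2)·0+(-2)·0+(-1)·0+(1)·0 = 0
  [L]: (-2)·0+(-2)·0+(-1)·1+(1)·2 = 1
  [T]: (-2)·-1+(-2)·1+(-1)·0+(1)·-1 = -1
⇒ L T^-1

{"I": 0, "L": 1, "T": -1}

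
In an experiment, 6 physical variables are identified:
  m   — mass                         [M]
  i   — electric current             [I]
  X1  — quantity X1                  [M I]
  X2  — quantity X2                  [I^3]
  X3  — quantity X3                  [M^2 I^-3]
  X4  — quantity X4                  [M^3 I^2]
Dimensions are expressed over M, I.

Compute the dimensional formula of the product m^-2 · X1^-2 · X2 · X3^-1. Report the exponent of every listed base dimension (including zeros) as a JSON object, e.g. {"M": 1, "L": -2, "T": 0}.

Exponent matrix [M,I] × [m,i,X1,X2,X3,X4]:
  M: [ 1  0  1  0  2  3]
  I: [ 0  1  1  3 -3  2]
  [M]: (-2)·1+(-2)·1+(1)·0+(-1)·2 = -6
  [I]: (-2)·0+(-2)·1+(1)·3+(-1)·-3 = 4
⇒ M^-6 I^4

{"M": -6, "I": 4}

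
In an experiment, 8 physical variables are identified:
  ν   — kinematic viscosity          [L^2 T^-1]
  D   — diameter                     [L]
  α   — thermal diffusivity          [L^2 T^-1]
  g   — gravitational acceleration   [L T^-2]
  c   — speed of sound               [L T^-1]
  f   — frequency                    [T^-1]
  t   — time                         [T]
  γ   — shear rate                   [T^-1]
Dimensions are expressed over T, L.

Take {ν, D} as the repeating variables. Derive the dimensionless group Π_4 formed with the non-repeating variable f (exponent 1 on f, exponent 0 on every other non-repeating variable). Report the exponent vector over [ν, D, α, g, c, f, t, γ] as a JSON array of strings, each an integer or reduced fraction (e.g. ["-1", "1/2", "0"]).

Write exponents as rows T,L / cols ν,D,α,g,c,f,t,γ:
  T: [-1  0 -1 -2 -1 -1  1 -1]
  L: [ 2  1  2  1  1  0  0  0]
Echelon form has 2 nonzero rows (pivots: ν,D)
Pivot set = {ν,D}, free = {α,g,c,f,t,γ}
RREF:
  r0: [   1    0    1    2    1    1   -1    1]
  r1: [   0    1    0   -3   -1   -2    2   -2]
Fix exponent of f at 1, α at 0, g at 0, c at 0, t at 0, γ at 0; solve each RREF row for its pivot's exponent:
  r0: exp(ν) + (1)·1 = 0 ⇒ exp(ν) = -1
  r1: exp(D) + (-2)·1 = 0 ⇒ exp(D) = 2
Π_4 = ν^-1 · D^2 · f

["-1", "2", "0", "0", "0", "1", "0", "0"]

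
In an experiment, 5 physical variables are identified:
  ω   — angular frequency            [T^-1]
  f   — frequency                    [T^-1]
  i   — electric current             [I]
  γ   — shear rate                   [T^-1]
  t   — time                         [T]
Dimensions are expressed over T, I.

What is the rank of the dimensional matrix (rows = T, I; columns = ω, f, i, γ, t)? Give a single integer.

Write exponents as rows T,I / cols ω,f,i,γ,t:
  T: [-1 -1  0 -1  1]
  I: [ 0  0  1  0  0]
RREF → pivots at {ω,i} ⇒ r = 2

2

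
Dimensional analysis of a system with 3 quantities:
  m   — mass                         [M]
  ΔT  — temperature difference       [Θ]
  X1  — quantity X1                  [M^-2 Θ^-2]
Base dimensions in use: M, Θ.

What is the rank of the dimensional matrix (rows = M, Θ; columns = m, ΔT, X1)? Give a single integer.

2

Write exponents as rows M,Θ / cols m,ΔT,X1:
  M: [ 1  0 -2]
  Θ: [ 0  1 -2]
Row reduction gives pivot columns m,ΔT; rank = 2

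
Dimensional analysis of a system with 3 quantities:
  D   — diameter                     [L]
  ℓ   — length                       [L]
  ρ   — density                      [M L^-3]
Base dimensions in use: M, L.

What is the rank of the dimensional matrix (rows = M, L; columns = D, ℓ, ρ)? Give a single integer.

2

Exponent matrix [M,L] × [D,ℓ,ρ]:
  M: [ 0  0  1]
  L: [ 1  1 -3]
RREF → pivots at {D,ρ} ⇒ r = 2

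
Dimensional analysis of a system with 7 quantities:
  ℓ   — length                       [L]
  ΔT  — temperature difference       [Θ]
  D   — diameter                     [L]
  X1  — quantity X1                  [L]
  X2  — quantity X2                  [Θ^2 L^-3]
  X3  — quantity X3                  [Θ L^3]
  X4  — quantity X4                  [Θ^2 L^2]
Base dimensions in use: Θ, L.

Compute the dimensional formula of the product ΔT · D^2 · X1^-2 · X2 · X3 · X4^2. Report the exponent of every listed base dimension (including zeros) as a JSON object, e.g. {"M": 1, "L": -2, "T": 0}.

{"Θ": 8, "L": 4}

Write exponents as rows Θ,L / cols ℓ,ΔT,D,X1,X2,X3,X4:
  Θ: [ 0  1  0  0  2  1  2]
  L: [ 1  0  1  1 -3  3  2]
  [Θ]: (1)·1+(2)·0+(-2)·0+(1)·2+(1)·1+(2)·2 = 8
  [L]: (1)·0+(2)·1+(-2)·1+(1)·-3+(1)·3+(2)·2 = 4
⇒ Θ^8 L^4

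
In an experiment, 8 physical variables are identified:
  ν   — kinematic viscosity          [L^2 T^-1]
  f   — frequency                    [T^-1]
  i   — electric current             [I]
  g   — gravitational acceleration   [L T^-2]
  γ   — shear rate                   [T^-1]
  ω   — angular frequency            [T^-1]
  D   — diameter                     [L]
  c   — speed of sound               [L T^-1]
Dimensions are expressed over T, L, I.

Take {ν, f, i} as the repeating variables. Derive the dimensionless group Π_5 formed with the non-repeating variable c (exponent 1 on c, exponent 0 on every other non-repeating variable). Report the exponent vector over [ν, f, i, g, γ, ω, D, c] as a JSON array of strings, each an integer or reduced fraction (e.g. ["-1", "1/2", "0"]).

Dimensional matrix (T×L×I by ν×f×i×g×γ×ω×D×c):
  T: [-1 -1  0 -2 -1 -1  0 -1]
  L: [ 2  0  0  1  0  0  1  1]
  I: [ 0  0  1  0  0  0  0  0]
Echelon form has 3 nonzero rows (pivots: ν,f,i)
Pivot set = {ν,f,i}, free = {g,γ,ω,D,c}
RREF:
  r0: [   1    0    0  1/2    0    0  1/2  1/2]
  r1: [   0    1    0  3/2    1    1 -1/2  1/2]
  r2: [   0    0    1    0    0    0    0    0]
Fix exponent of c at 1, g at 0, γ at 0, ω at 0, D at 0; solve each RREF row for its pivot's exponent:
  r0: exp(ν) + (1/2)·1 = 0 ⇒ exp(ν) = -1/2
  r1: exp(f) + (1/2)·1 = 0 ⇒ exp(f) = -1/2
  r2: exp(i) + (0)·1 = 0 ⇒ exp(i) = 0
Π_5 = ν^(-1/2) · f^(-1/2) · c

["-1/2", "-1/2", "0", "0", "0", "0", "0", "1"]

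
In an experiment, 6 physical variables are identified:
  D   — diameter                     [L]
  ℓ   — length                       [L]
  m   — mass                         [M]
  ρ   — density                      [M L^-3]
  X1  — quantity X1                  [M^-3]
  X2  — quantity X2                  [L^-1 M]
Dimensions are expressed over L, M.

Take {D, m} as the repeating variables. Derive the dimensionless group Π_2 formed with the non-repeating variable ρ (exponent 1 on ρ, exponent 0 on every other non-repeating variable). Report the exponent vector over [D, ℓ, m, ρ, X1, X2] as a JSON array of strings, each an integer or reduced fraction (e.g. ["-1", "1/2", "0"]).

["3", "0", "-1", "1", "0", "0"]

Dimensional matrix (L×M by D×ℓ×m×ρ×X1×X2):
  L: [ 1  1  0 -3  0 -1]
  M: [ 0  0  1  1 -3  1]
Row reduction gives pivot columns D,m; rank = 2
Repeat: D,m; free: ℓ,ρ,X1,X2
RREF:
  r0: [   1    1    0   -3    0   -1]
  r1: [   0    0    1    1   -3    1]
Fix exponent of ρ at 1, ℓ at 0, X1 at 0, X2 at 0; solve each RREF row for its pivot's exponent:
  r0: exp(D) + (-3)·1 = 0 ⇒ exp(D) = 3
  r1: exp(m) + (1)·1 = 0 ⇒ exp(m) = -1
Π_2 = D^3 · m^-1 · ρ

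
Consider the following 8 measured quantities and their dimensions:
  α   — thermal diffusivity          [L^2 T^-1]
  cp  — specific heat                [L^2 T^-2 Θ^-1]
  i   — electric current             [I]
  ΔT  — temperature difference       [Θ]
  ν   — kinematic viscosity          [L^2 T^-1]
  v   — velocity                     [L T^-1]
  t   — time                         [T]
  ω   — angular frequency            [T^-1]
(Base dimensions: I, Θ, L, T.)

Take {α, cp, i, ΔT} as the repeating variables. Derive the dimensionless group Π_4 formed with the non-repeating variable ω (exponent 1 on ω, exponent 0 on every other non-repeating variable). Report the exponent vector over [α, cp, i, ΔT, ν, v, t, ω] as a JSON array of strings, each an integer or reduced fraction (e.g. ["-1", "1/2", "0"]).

Write exponents as rows I,Θ,L,T / cols α,cp,i,ΔT,ν,v,t,ω:
  I: [ 0  0  1  0  0  0  0  0]
  Θ: [ 0 -1  0  1  0  0  0  0]
  L: [ 2  2  0  0  2  1  0  0]
  T: [-1 -2  0  0 -1 -1  1 -1]
Echelon form has 4 nonzero rows (pivots: α,cp,i,ΔT)
Repeat: α,cp,i,ΔT; free: ν,v,t,ω
RREF:
  r0: [   1    0    0    0    1    0    1   -1]
  r1: [   0    1    0    0    0  1/2   -1    1]
  r2: [   0    0    1    0    0    0    0    0]
  r3: [   0    0    0    1    0  1/2   -1    1]
Fix exponent of ω at 1, ν at 0, v at 0, t at 0; solve each RREF row for its pivot's exponent:
  r0: exp(α) + (-1)·1 = 0 ⇒ exp(α) = 1
  r1: exp(cp) + (1)·1 = 0 ⇒ exp(cp) = -1
  r2: exp(i) + (0)·1 = 0 ⇒ exp(i) = 0
  r3: exp(ΔT) + (1)·1 = 0 ⇒ exp(ΔT) = -1
Π_4 = α · cp^-1 · ΔT^-1 · ω

["1", "-1", "0", "-1", "0", "0", "0", "1"]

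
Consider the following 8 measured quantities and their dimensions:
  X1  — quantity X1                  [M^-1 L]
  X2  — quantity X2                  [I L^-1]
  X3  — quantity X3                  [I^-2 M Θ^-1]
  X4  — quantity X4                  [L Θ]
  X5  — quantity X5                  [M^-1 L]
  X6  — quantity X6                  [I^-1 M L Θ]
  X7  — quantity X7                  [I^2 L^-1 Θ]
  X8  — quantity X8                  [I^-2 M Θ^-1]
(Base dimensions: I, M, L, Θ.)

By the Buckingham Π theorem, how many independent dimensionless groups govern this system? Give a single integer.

Write exponents as rows I,M,L,Θ / cols X1,X2,X3,X4,X5,X6,X7,X8:
  I: [ 0  1 -2  0  0 -1  2 -2]
  M: [-1  0  1  0 -1  1  0  1]
  L: [ 1 -1  0  1  1  1 -1  0]
  Θ: [ 0  0 -1  1  0  1  1 -1]
Echelon form has 3 nonzero rows (pivots: X1,X2,X3)
Π count = n − r = 8 − 3 = 5

5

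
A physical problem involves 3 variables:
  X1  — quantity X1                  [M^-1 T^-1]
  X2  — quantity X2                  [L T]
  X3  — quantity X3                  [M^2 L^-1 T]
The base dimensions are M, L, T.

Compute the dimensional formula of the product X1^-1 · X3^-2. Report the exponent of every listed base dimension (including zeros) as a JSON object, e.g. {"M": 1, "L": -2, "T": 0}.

Dimensional matrix (M×L×T by X1×X2×X3):
  M: [-1  0  2]
  L: [ 0  1 -1]
  T: [-1  1  1]
  [M]: (-1)·-1+(-2)·2 = -3
  [L]: (-1)·0+(-2)·-1 = 2
  [T]: (-1)·-1+(-2)·1 = -1
⇒ M^-3 L^2 T^-1

{"M": -3, "L": 2, "T": -1}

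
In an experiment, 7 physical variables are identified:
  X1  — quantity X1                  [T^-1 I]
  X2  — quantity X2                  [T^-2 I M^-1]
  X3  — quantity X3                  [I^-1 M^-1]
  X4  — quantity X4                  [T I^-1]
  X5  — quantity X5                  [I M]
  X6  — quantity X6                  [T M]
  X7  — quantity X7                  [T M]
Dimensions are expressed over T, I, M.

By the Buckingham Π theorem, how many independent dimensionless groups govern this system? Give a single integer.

Exponent matrix [T,I,M] × [X1,X2,X3,X4,X5,X6,X7]:
  T: [-1 -2  0  1  0  1  1]
  I: [ 1  1 -1 -1  1  0  0]
  M: [ 0 -1 -1  0  1  1  1]
Echelon form has 2 nonzero rows (pivots: X1,X2)
7 vars − rank 2 = 5 Π groups

5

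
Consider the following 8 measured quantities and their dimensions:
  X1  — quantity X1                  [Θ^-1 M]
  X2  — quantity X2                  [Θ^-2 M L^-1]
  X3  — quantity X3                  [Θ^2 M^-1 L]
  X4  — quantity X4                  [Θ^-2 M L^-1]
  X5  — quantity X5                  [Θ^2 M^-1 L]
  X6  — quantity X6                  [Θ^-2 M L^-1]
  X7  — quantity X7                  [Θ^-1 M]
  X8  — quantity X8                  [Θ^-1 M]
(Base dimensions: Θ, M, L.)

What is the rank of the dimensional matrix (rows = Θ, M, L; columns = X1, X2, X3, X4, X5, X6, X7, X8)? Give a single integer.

Dimensional matrix (Θ×M×L by X1×X2×X3×X4×X5×X6×X7×X8):
  Θ: [-1 -2  2 -2  2 -2 -1 -1]
  M: [ 1  1 -1  1 -1  1  1  1]
  L: [ 0 -1  1 -1  1 -1  0  0]
Echelon form has 2 nonzero rows (pivots: X1,X2)

2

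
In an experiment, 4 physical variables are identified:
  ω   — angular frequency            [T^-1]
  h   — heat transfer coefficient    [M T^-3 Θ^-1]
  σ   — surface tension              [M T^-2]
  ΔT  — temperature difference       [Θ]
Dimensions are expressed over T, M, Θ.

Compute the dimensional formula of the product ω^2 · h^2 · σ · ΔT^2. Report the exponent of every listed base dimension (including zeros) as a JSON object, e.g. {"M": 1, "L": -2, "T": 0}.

Exponent matrix [T,M,Θ] × [ω,h,σ,ΔT]:
  T: [-1 -3 -2  0]
  M: [ 0  1  1  0]
  Θ: [ 0 -1  0  1]
  [T]: (2)·-1+(2)·-3+(1)·-2+(2)·0 = -10
  [M]: (2)·0+(2)·1+(1)·1+(2)·0 = 3
  [Θ]: (2)·0+(2)·-1+(1)·0+(2)·1 = 0
⇒ T^-10 M^3

{"T": -10, "M": 3, "Θ": 0}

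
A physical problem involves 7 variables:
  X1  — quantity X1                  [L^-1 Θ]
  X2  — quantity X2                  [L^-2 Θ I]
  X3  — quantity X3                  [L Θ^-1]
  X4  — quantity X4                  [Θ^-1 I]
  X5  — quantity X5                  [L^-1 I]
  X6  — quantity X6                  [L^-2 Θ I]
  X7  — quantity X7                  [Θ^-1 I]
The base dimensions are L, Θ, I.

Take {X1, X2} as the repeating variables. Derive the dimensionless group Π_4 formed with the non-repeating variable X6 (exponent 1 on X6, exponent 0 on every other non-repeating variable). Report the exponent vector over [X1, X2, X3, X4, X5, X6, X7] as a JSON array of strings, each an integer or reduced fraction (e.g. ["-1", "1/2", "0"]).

["0", "-1", "0", "0", "0", "1", "0"]

Write exponents as rows L,Θ,I / cols X1,X2,X3,X4,X5,X6,X7:
  L: [-1 -2  1  0 -1 -2  0]
  Θ: [ 1  1 -1 -1  0  1 -1]
  I: [ 0  1  0  1  1  1  1]
Echelon form has 2 nonzero rows (pivots: X1,X2)
Repeat: X1,X2; free: X3,X4,X5,X6,X7
RREF:
  r0: [   1    0   -1   -2   -1    0   -2]
  r1: [   0    1    0    1    1    1    1]
  r2: [   0    0    0    0    0    0    0]
Fix exponent of X6 at 1, X3 at 0, X4 at 0, X5 at 0, X7 at 0; solve each RREF row for its pivot's exponent:
  r0: exp(X1) + (0)·1 = 0 ⇒ exp(X1) = 0
  r1: exp(X2) + (1)·1 = 0 ⇒ exp(X2) = -1
Π_4 = X2^-1 · X6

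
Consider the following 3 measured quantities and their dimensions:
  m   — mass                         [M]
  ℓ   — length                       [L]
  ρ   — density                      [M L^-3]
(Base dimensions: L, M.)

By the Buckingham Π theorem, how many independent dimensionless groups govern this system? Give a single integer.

1

Exponent matrix [L,M] × [m,ℓ,ρ]:
  L: [ 0  1 -3]
  M: [ 1  0  1]
RREF → pivots at {m,ℓ} ⇒ r = 2
n=3, r=2 ⇒ 1 dimensionless group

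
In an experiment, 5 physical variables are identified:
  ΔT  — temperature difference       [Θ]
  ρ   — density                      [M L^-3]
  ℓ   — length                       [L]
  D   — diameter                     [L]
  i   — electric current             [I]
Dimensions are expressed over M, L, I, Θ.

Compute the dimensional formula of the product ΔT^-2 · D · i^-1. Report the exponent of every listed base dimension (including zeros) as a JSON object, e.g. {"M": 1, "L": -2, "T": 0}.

{"M": 0, "L": 1, "I": -1, "Θ": -2}

Exponent matrix [M,L,I,Θ] × [ΔT,ρ,ℓ,D,i]:
  M: [ 0  1  0  0  0]
  L: [ 0 -3  1  1  0]
  I: [ 0  0  0  0  1]
  Θ: [ 1  0  0  0  0]
  [M]: (-2)·0+(1)·0+(-1)·0 = 0
  [L]: (-2)·0+(1)·1+(-1)·0 = 1
  [I]: (-2)·0+(1)·0+(-1)·1 = -1
  [Θ]: (-2)·1+(1)·0+(-1)·0 = -2
⇒ L I^-1 Θ^-2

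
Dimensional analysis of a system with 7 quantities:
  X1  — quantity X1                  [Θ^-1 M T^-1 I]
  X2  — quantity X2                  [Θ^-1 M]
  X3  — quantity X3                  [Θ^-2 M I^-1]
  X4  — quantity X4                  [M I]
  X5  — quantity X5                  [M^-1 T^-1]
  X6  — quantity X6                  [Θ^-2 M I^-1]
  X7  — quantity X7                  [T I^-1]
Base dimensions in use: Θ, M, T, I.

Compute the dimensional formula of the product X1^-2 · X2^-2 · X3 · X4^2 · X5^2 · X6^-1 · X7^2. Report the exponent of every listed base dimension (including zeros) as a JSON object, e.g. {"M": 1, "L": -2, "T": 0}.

Dimensional matrix (Θ×M×T×I by X1×X2×X3×X4×X5×X6×X7):
  Θ: [-1 -1 -2  0  0 -2  0]
  M: [ 1  1  1  1 -1  1  0]
  T: [-1  0  0  0 -1  0  1]
  I: [ 1  0 -1  1  0 -1 -1]
  [Θ]: (-2)·-1+(-2)·-1+(1)·-2+(2)·0+(2)·0+(-1)·-2+(2)·0 = 4
  [M]: (-2)·1+(-2)·1+(1)·1+(2)·1+(2)·-1+(-1)·1+(2)·0 = -4
  [T]: (-2)·-1+(-2)·0+(1)·0+(2)·0+(2)·-1+(-1)·0+(2)·1 = 2
  [I]: (-2)·1+(-2)·0+(1)·-1+(2)·1+(2)·0+(-1)·-1+(2)·-1 = -2
⇒ Θ^4 M^-4 T^2 I^-2

{"Θ": 4, "M": -4, "T": 2, "I": -2}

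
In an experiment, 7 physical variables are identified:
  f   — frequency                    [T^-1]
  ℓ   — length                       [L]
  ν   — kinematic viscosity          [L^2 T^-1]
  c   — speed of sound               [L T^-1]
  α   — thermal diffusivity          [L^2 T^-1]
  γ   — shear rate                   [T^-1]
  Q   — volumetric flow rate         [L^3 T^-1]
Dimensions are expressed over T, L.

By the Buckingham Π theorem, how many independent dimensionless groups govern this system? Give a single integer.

5

Dimensional matrix (T×L by f×ℓ×ν×c×α×γ×Q):
  T: [-1  0 -1 -1 -1 -1 -1]
  L: [ 0  1  2  1  2  0  3]
Row reduction gives pivot columns f,ℓ; rank = 2
7 vars − rank 2 = 5 Π groups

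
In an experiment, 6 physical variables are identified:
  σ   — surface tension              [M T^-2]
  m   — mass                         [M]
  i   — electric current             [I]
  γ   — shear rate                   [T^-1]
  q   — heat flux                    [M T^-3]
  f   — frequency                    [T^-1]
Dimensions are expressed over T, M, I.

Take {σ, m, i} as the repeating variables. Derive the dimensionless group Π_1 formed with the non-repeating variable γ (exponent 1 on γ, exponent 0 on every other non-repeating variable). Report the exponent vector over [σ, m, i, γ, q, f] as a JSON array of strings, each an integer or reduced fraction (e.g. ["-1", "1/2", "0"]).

Dimensional matrix (T×M×I by σ×m×i×γ×q×f):
  T: [-2  0  0 -1 -3 -1]
  M: [ 1  1  0  0  1  0]
  I: [ 0  0  1  0  0  0]
RREF → pivots at {σ,m,i} ⇒ r = 3
Pivot set = {σ,m,i}, free = {γ,q,f}
RREF:
  r0: [   1    0    0  1/2  3/2  1/2]
  r1: [   0    1    0 -1/2 -1/2 -1/2]
  r2: [   0    0    1    0    0    0]
Fix exponent of γ at 1, q at 0, f at 0; solve each RREF row for its pivot's exponent:
  r0: exp(σ) + (1/2)·1 = 0 ⇒ exp(σ) = -1/2
  r1: exp(m) + (-1/2)·1 = 0 ⇒ exp(m) = 1/2
  r2: exp(i) + (0)·1 = 0 ⇒ exp(i) = 0
Π_1 = σ^(-1/2) · m^(1/2) · γ

["-1/2", "1/2", "0", "1", "0", "0"]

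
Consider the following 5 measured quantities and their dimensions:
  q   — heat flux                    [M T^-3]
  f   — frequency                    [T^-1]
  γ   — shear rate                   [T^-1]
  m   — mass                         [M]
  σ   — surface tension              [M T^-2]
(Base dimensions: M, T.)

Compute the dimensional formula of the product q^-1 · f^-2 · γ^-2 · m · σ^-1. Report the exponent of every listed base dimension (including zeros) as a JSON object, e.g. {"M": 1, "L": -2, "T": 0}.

{"M": -1, "T": 9}

Exponent matrix [M,T] × [q,f,γ,m,σ]:
  M: [ 1  0  0  1  1]
  T: [-3 -1 -1  0 -2]
  [M]: (-1)·1+(-2)·0+(-2)·0+(1)·1+(-1)·1 = -1
  [T]: (-1)·-3+(-2)·-1+(-2)·-1+(1)·0+(-1)·-2 = 9
⇒ M^-1 T^9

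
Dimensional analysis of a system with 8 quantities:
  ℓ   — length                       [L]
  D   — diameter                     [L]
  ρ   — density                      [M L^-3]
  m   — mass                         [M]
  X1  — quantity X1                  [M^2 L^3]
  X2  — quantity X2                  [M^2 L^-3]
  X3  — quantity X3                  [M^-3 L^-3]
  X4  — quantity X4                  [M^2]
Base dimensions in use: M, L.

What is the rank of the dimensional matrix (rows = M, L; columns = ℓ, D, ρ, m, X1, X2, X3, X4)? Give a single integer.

2

Exponent matrix [M,L] × [ℓ,D,ρ,m,X1,X2,X3,X4]:
  M: [ 0  0  1  1  2  2 -3  2]
  L: [ 1  1 -3  0  3 -3 -3  0]
Row reduction gives pivot columns ℓ,ρ; rank = 2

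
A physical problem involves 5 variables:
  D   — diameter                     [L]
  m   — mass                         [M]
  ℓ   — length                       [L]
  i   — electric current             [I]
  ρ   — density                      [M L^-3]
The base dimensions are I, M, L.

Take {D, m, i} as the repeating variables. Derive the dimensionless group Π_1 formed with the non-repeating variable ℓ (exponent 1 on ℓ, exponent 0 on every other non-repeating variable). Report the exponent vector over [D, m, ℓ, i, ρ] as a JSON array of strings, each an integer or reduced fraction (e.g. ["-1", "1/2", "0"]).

Exponent matrix [I,M,L] × [D,m,ℓ,i,ρ]:
  I: [ 0  0  0  1  0]
  M: [ 0  1  0  0  1]
  L: [ 1  0  1  0 -3]
RREF → pivots at {D,m,i} ⇒ r = 3
Pivot set = {D,m,i}, free = {ℓ,ρ}
RREF:
  r0: [   1    0    1    0   -3]
  r1: [   0    1    0    0    1]
  r2: [   0    0    0    1    0]
Fix exponent of ℓ at 1, ρ at 0; solve each RREF row for its pivot's exponent:
  r0: exp(D) + (1)·1 = 0 ⇒ exp(D) = -1
  r1: exp(m) + (0)·1 = 0 ⇒ exp(m) = 0
  r2: exp(i) + (0)·1 = 0 ⇒ exp(i) = 0
Π_1 = D^-1 · ℓ

["-1", "0", "1", "0", "0"]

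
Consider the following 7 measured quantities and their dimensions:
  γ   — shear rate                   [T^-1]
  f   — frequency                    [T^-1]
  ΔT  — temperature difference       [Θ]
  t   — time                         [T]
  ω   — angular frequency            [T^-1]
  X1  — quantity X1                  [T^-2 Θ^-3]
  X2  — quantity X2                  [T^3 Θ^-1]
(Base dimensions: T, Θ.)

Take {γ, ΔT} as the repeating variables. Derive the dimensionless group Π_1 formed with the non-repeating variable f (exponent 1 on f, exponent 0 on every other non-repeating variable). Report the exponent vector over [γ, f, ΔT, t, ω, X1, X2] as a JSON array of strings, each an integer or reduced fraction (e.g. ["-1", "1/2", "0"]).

Dimensional matrix (T×Θ by γ×f×ΔT×t×ω×X1×X2):
  T: [-1 -1  0  1 -1 -2  3]
  Θ: [ 0  0  1  0  0 -3 -1]
RREF → pivots at {γ,ΔT} ⇒ r = 2
Pivot set = {γ,ΔT}, free = {f,t,ω,X1,X2}
RREF:
  r0: [   1    1    0   -1    1    2   -3]
  r1: [   0    0    1    0    0   -3   -1]
Fix exponent of f at 1, t at 0, ω at 0, X1 at 0, X2 at 0; solve each RREF row for its pivot's exponent:
  r0: exp(γ) + (1)·1 = 0 ⇒ exp(γ) = -1
  r1: exp(ΔT) + (0)·1 = 0 ⇒ exp(ΔT) = 0
Π_1 = γ^-1 · f

["-1", "1", "0", "0", "0", "0", "0"]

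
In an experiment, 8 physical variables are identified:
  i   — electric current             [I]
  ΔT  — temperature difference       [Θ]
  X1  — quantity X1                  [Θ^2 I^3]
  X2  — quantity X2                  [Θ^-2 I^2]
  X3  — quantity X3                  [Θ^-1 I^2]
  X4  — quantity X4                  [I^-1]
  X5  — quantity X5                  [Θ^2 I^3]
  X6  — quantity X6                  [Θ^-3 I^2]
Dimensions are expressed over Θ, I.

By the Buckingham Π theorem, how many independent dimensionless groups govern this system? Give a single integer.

6

Dimensional matrix (Θ×I by i×ΔT×X1×X2×X3×X4×X5×X6):
  Θ: [ 0  1  2 -2 -1  0  2 -3]
  I: [ 1  0  3  2  2 -1  3  2]
Row reduction gives pivot columns i,ΔT; rank = 2
Π count = n − r = 8 − 2 = 6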